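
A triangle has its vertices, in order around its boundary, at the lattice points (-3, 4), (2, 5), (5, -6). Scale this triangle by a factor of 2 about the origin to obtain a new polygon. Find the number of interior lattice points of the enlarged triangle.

113

By the shoelace formula, twice the signed area is |((-3)·5 − 2·4) + (2·(-6) − 5·5) + (5·4 − (-3)·(-6))| = 58, so the area is 29.
The number of boundary lattice points is Σ gcd(|Δx|,|Δy|) = gcd(5,1) + gcd(3,11) + gcd(8,10) = 1+1+2 = 4.
Scaling by 2 multiplies the area by 2² = 4 (so the new area is 116) and multiplies the boundary lattice-point count by 2, giving 8.
By Pick's theorem, the interior count of the dilated polygon is 116 − 8/2 + 1 = 113.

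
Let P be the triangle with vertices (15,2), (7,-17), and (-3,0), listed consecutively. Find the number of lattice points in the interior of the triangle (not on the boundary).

162

The shoelace formula gives twice the area as |(15·(-17) − 7·2) + (7·0 − (-3)·(-17)) + ((-3)·2 − 15·0)| = 326, so the area is 163.
Summing gcd(|Δx|,|Δy|) over the edges gives the boundary count: gcd(8,19) + gcd(10,17) + gcd(18,2) = 1+1+2 = 4.
Pick's theorem gives I = A − B/2 + 1 = 163 − 4/2 + 1 = 162.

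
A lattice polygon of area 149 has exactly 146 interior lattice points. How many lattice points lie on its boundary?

8

Pick's theorem gives A = I + B/2 − 1, so B = 2(A − I + 1) = 2(149 − 146 + 1) = 8.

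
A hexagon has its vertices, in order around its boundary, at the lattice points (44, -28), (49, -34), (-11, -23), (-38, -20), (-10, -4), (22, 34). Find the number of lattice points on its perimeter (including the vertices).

Along each edge there are gcd(|Δx|,|Δy|)+1 lattice points, so counting each shared vertex once the boundary has gcd(5,6) + gcd(60,11) + gcd(27,3) + gcd(28,16) + gcd(32,38) + gcd(22,62) = 1+1+3+4+2+2 = 13.

13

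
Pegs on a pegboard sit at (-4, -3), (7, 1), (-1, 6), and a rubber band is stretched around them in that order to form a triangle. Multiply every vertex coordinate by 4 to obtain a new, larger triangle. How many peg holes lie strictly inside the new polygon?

687

The shoelace formula gives twice the area as |((-4)·1 − 7·(-3)) + (7·6 − (-1)·1) + ((-1)·(-3) − (-4)·6)| = 87, so the area is 87/2.
Summing gcd(|Δx|,|Δy|) over the edges gives the boundary count: gcd(11,4) + gcd(8,5) + gcd(3,9) = 1+1+3 = 5.
Scaling by 4 multiplies the area by 4² = 16 (so the new area is 696) and multiplies the boundary lattice-point count by 4, giving 20.
By Pick's theorem, the interior count of the dilated polygon is 696 − 20/2 + 1 = 687.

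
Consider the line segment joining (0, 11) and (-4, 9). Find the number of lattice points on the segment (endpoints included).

3

The number of lattice points on a segment between lattice points is gcd(|Δx|,|Δy|) + 1 = gcd(4,2) + 1 = 2 + 1 = 3.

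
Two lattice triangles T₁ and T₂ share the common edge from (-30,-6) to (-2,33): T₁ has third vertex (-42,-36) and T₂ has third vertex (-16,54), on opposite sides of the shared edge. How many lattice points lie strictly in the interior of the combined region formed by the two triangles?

746

The union is the simple quadrilateral with vertices (-30,-6), (-42,-36), (-2,33), (-16,54) in order.
By the shoelace formula, twice the signed area is |((-30)·(-36) − (-42)·(-6)) + ((-42)·33 − (-2)·(-36)) + ((-2)·54 − (-16)·33) + ((-16)·(-6) − (-30)·54)| = 1506, so the area is 753.
Along each edge there are gcd(|Δx|,|Δy|)+1 lattice points, so counting each shared vertex once the boundary has gcd(12,30) + gcd(40,69) + gcd(14,21) + gcd(14,60) = 6+1+7+2 = 16.
By Pick's theorem I = A − B/2 + 1 = 753 − 16/2 + 1 = 746.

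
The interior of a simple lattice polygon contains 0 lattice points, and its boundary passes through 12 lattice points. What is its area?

Pick's theorem states A = I + B/2 − 1, so A = 0 + 12/2 − 1 = 5.

5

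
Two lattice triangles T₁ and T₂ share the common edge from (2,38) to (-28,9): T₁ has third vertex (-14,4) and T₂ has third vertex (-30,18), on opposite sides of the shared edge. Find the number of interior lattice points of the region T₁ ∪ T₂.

439

The union is the simple quadrilateral with vertices (2,38), (-14,4), (-28,9), (-30,18) in order.
By the shoelace formula, twice the signed area is |[2·4 − (-14)·38] + [(-14)·9 − (-28)·4] + [(-28)·18 − (-30)·9] + [(-30)·38 − 2·18]| = 884, so the area is 442.
Along each edge there are gcd(|Δx|,|Δy|)+1 lattice points, so counting each shared vertex once the boundary has gcd(16,34) + gcd(14,5) + gcd(2,9) + gcd(32,20) = 2+1+1+4 = 8.
By Pick's theorem I = A − B/2 + 1 = 442 − 8/2 + 1 = 439.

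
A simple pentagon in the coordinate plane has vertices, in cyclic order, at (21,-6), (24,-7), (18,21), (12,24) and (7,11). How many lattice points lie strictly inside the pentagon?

246

By the shoelace formula, twice the signed area is |(21·(-7) − 24·(-6)) + (24·21 − 18·(-7)) + (18·24 − 12·21) + (12·11 − 7·24) + (7·(-6) − 21·11)| = 498, so the area is 249.
Along each edge there are gcd(|Δx|,|Δy|)+1 lattice points, so counting each shared vertex once the boundary has gcd(3,1) + gcd(6,28) + gcd(6,3) + gcd(5,13) + gcd(14,17) = 1+2+3+1+1 = 8.
Pick's theorem gives I = A − B/2 + 1 = 249 − 8/2 + 1 = 246.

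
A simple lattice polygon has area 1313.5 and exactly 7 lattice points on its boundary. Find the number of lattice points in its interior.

1311

Pick's theorem A = I + B/2 − 1 rearranges to I = A − B/2 + 1 = 1313.5 − 7/2 + 1 = 1311.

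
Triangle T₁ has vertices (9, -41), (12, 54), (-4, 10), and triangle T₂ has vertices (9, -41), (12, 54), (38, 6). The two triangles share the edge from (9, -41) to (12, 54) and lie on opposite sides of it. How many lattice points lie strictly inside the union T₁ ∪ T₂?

1998

The union is the simple quadrilateral with vertices (9, -41), (-4, 10), (12, 54), (38, 6) in order.
By the shoelace formula, twice the signed area is |[9·10 − (-4)·(-41)] + [(-4)·54 − 12·10] + [12·6 − 38·54] + [38·(-41) − 9·6]| = 4002, so the area is 2001.
Along each edge there are gcd(|Δx|,|Δy|)+1 lattice points, so counting each shared vertex once the boundary has gcd(13,51) + gcd(16,44) + gcd(26,48) + gcd(29,47) = 1+4+2+1 = 8.
By Pick's theorem I = A − B/2 + 1 = 2001 − 8/2 + 1 = 1998.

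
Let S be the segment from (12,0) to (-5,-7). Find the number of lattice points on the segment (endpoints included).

The number of lattice points on a segment between lattice points is gcd(|Δx|,|Δy|) + 1 = gcd(17,7) + 1 = 1 + 1 = 2.

2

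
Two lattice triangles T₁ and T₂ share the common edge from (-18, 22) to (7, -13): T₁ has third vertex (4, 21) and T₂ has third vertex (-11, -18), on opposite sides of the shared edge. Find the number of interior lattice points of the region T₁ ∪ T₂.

The union is the simple quadrilateral with vertices (-18, 22), (4, 21), (7, -13), (-11, -18) in order.
The shoelace formula gives twice the area as |[(-18)·21 − 4·22] + [4·(-13) − 7·21] + [7·(-18) − (-11)·(-13)] + [(-11)·22 − (-18)·(-18)]| = 1500, so the area is 750.
Along each edge there are gcd(|Δx|,|Δy|)+1 lattice points, so counting each shared vertex once the boundary has gcd(22,1) + gcd(3,34) + gcd(18,5) + gcd(7,40) = 1+1+1+1 = 4.
By Pick's theorem I = A − B/2 + 1 = 750 − 4/2 + 1 = 749.

749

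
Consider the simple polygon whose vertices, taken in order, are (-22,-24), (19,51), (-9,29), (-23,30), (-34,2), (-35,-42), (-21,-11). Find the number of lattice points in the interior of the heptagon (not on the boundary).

By the shoelace formula, twice the signed area is |((-22)·51 − 19·(-24)) + (19·29 − (-9)·51) + ((-9)·30 − (-23)·29) + ((-23)·2 − (-34)·30) + ((-34)·(-42) − (-35)·2) + ((-35)·(-11) − (-21)·(-42)) + ((-21)·(-24) − (-22)·(-11))| = 2978, so the area is 1489.
Summing gcd(|Δx|,|Δy|) over the edges gives the boundary count: gcd(41,75) + gcd(28,22) + gcd(14,1) + gcd(11,28) + gcd(1,44) + gcd(14,31) + gcd(1,13) = 1+2+1+1+1+1+1 = 8.
Pick's theorem gives I = A − B/2 + 1 = 1489 − 8/2 + 1 = 1486.

1486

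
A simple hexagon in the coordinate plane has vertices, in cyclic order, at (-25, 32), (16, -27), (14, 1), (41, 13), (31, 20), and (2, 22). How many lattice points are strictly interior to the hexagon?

1182

Using the shoelace formula, 2A = |((-25)·(-27) − 16·32) + (16·1 − 14·(-27)) + (14·13 − 41·1) + (41·20 − 31·13) + (31·22 − 2·20) + (2·32 − (-25)·22)| = 2371, so the area is 1185.5.
Summing gcd(|Δx|,|Δy|) over the edges gives the boundary count: gcd(41,59) + gcd(2,28) + gcd(27,12) + gcd(10,7) + gcd(29,2) + gcd(27,10) = 1+2+3+1+1+1 = 9.
By Pick's theorem A = I + B/2 − 1, so I = 1185.5 − 9/2 + 1 = 1182.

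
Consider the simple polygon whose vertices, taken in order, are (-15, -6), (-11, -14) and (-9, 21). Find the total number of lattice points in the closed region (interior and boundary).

83

By the shoelace formula, twice the signed area is |((-15)·(-14) − (-11)·(-6)) + ((-11)·21 − (-9)·(-14)) + ((-9)·(-6) − (-15)·21)| = 156, so the area is 78.
Along each edge there are gcd(|Δx|,|Δy|)+1 lattice points, so counting each shared vertex once the boundary has gcd(4,8) + gcd(2,35) + gcd(6,27) = 4+1+3 = 8.
Pick's theorem gives I = A − B/2 + 1 = 78 − 8/2 + 1 = 75, so the closed region contains I + B = 75 + 8 = 83 lattice points.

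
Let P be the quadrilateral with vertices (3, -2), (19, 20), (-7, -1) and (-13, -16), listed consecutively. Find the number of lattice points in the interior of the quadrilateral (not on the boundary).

193

Using the shoelace formula, 2A = |[3·20 − 19·(-2)] + [19·(-1) − (-7)·20] + [(-7)·(-16) − (-13)·(-1)] + [(-13)·(-2) − 3·(-16)]| = 392, so the area is 196.
Along each edge there are gcd(|Δx|,|Δy|)+1 lattice points, so counting each shared vertex once the boundary has gcd(16,22) + gcd(26,21) + gcd(6,15) + gcd(16,14) = 2+1+3+2 = 8.
Pick's theorem gives I = A − B/2 + 1 = 196 − 8/2 + 1 = 193.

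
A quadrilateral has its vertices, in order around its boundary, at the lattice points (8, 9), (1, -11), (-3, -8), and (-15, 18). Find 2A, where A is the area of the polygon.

The shoelace formula gives twice the area as |[8·(-11) − 1·9] + [1·(-8) − (-3)·(-11)] + [(-3)·18 − (-15)·(-8)] + [(-15)·9 − 8·18]| = 591, so the area is 591/2.

591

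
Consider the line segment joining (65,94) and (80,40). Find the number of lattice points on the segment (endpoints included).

The number of lattice points on a segment between lattice points is gcd(|Δx|,|Δy|) + 1 = gcd(15,54) + 1 = 3 + 1 = 4.

4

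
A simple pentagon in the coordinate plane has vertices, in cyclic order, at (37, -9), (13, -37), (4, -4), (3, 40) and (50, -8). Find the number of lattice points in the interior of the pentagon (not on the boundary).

1577

The shoelace formula gives twice the area as |(37·(-37) − 13·(-9)) + (13·(-4) − 4·(-37)) + (4·40 − 3·(-4)) + (3·(-8) − 50·40) + (50·(-9) − 37·(-8))| = 3162, so the area is 1581.
Along each edge there are gcd(|Δx|,|Δy|)+1 lattice points, so counting each shared vertex once the boundary has gcd(24,28) + gcd(9,33) + gcd(1,44) + gcd(47,48) + gcd(13,1) = 4+3+1+1+1 = 10.
By Pick's theorem A = I + B/2 − 1, so I = 1581 − 10/2 + 1 = 1577.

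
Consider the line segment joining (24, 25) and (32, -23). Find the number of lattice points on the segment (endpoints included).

The number of lattice points on a segment between lattice points is gcd(|Δx|,|Δy|) + 1 = gcd(8,48) + 1 = 8 + 1 = 9.

9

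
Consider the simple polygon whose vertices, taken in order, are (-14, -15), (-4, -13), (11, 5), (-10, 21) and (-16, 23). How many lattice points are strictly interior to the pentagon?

593

The shoelace formula gives twice the area as |((-14)·(-13) − (-4)·(-15)) + ((-4)·5 − 11·(-13)) + (11·21 − (-10)·5) + ((-10)·23 − (-16)·21) + ((-16)·(-15) − (-14)·23)| = 1194, so the area is 597.
Summing gcd(|Δx|,|Δy|) over the edges gives the boundary count: gcd(10,2) + gcd(15,18) + gcd(21,16) + gcd(6,2) + gcd(2,38) = 2+3+1+2+2 = 10.
By Pick's theorem A = I + B/2 − 1, so I = 597 − 10/2 + 1 = 593.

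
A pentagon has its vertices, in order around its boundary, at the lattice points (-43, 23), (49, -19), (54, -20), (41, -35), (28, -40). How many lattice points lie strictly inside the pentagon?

1533

By the shoelace formula, twice the signed area is |((-43)·(-19) − 49·23) + (49·(-20) − 54·(-19)) + (54·(-35) − 41·(-20)) + (41·(-40) − 28·(-35)) + (28·23 − (-43)·(-40))| = 3070, so the area is 1535.
Summing gcd(|Δx|,|Δy|) over the edges gives the boundary count: gcd(92,42) + gcd(5,1) + gcd(13,15) + gcd(13,5) + gcd(71,63) = 2+1+1+1+1 = 6.
By Pick's theorem A = I + B/2 − 1, so I = 1535 − 6/2 + 1 = 1533.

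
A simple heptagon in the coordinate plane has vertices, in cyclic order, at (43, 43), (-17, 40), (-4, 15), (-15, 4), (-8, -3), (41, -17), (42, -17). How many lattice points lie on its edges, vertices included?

31

Summing gcd(|Δx|,|Δy|) over the edges gives the boundary count: gcd(60,3) + gcd(13,25) + gcd(11,11) + gcd(7,7) + gcd(49,14) + gcd(1,0) + gcd(1,60) = 3+1+11+7+7+1+1 = 31.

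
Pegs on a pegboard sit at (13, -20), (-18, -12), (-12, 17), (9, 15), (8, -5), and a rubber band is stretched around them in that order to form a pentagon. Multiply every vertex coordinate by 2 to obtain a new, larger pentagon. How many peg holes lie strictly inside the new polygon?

Using the shoelace formula, 2A = |(13·(-12) − (-18)·(-20)) + ((-18)·17 − (-12)·(-12)) + ((-12)·15 − 9·17) + (9·(-5) − 8·15) + (8·(-20) − 13·(-5))| = 1559, so the area is 779.5.
Along each edge there are gcd(|Δx|,|Δy|)+1 lattice points, so counting each shared vertex once the boundary has gcd(31,8) + gcd(6,29) + gcd(21,2) + gcd(1,20) + gcd(5,15) = 1+1+1+1+5 = 9.
Scaling by 2 multiplies the area by 2² = 4 (so the new area is 3118) and multiplies the boundary lattice-point count by 2, giving 18.
By Pick's theorem, the interior count of the dilated polygon is 3118 − 18/2 + 1 = 3110.

3110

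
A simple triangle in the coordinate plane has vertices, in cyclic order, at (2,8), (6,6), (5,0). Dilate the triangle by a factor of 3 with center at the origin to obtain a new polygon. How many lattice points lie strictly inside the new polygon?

By the shoelace formula, twice the signed area is |(2·6 − 6·8) + (6·0 − 5·6) + (5·8 − 2·0)| = 26, so the area is 13.
Along each edge there are gcd(|Δx|,|Δy|)+1 lattice points, so counting each shared vertex once the boundary has gcd(4,2) + gcd(1,6) + gcd(3,8) = 2+1+1 = 4.
Scaling by 3 multiplies the area by 3² = 9 (so the new area is 117) and multiplies the boundary lattice-point count by 3, giving 12.
By Pick's theorem, the interior count of the dilated polygon is 117 − 12/2 + 1 = 112.

112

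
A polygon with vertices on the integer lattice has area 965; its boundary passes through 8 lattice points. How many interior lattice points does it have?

962

Pick's theorem A = I + B/2 − 1 rearranges to I = A − B/2 + 1 = 965 − 8/2 + 1 = 962.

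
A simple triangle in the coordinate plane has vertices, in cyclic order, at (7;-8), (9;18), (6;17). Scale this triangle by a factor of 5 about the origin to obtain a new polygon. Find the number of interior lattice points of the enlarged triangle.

941

The shoelace formula gives twice the area as |[7·18 − 9·(-8)] + [9·17 − 6·18] + [6·(-8) − 7·17]| = 76, so the area is 38.
Summing gcd(|Δx|,|Δy|) over the edges gives the boundary count: gcd(2,26) + gcd(3,1) + gcd(1,25) = 2+1+1 = 4.
Scaling by 5 multiplies the area by 5² = 25 (so the new area is 950) and multiplies the boundary lattice-point count by 5, giving 20.
By Pick's theorem, the interior count of the dilated polygon is 950 − 20/2 + 1 = 941.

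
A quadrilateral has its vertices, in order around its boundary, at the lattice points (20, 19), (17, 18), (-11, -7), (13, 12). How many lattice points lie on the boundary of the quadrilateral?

The number of boundary lattice points is Σ gcd(|Δx|,|Δy|) = gcd(3,1) + gcd(28,25) + gcd(24,19) + gcd(7,7) = 1+1+1+7 = 10.

10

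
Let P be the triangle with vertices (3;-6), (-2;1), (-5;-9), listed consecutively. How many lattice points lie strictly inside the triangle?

35

The shoelace formula gives twice the area as |[3·1 − (-2)·(-6)] + [(-2)·(-9) − (-5)·1] + [(-5)·(-6) − 3·(-9)]| = 71, so the area is 35.5.
Summing gcd(|Δx|,|Δy|) over the edges gives the boundary count: gcd(5,7) + gcd(3,10) + gcd(8,3) = 1+1+1 = 3.
Pick's theorem gives I = A − B/2 + 1 = 35.5 − 3/2 + 1 = 35.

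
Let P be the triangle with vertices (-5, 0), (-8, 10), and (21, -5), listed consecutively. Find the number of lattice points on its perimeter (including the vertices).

3

Along each edge there are gcd(|Δx|,|Δy|)+1 lattice points, so counting each shared vertex once the boundary has gcd(3,10) + gcd(29,15) + gcd(26,5) = 1+1+1 = 3.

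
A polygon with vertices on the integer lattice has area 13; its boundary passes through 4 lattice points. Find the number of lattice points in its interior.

12

Pick's theorem A = I + B/2 − 1 rearranges to I = A − B/2 + 1 = 13 − 4/2 + 1 = 12.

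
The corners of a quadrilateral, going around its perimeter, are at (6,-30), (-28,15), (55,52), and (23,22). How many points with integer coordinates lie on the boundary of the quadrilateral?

Summing gcd(|Δx|,|Δy|) over the edges gives the boundary count: gcd(34,45) + gcd(83,37) + gcd(32,30) + gcd(17,52) = 1+1+2+1 = 5.

5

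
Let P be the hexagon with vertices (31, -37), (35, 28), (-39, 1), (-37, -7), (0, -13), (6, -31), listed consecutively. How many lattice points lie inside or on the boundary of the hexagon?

The shoelace formula gives twice the area as |[31·28 − 35·(-37)] + [35·1 − (-39)·28] + [(-39)·(-7) − (-37)·1] + [(-37)·(-13) − 0·(-7)] + [0·(-31) − 6·(-13)] + [6·(-37) − 31·(-31)]| = 4898, so the area is 2449.
The number of boundary lattice points is Σ gcd(|Δx|,|Δy|) = gcd(4,65) + gcd(74,27) + gcd(2,8) + gcd(37,6) + gcd(6,18) + gcd(25,6) = 1+1+2+1+6+1 = 12.
Pick's theorem gives I = A − B/2 + 1 = 2449 − 12/2 + 1 = 2444, so the closed region contains I + B = 2444 + 12 = 2456 lattice points.

2456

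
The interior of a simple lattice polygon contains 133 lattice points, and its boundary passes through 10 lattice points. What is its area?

Pick's theorem states A = I + B/2 − 1, so A = 133 + 10/2 − 1 = 137.

137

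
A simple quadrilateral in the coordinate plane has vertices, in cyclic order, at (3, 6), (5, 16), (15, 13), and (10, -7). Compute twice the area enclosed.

311

By the shoelace formula, twice the signed area is |(3·16 − 5·6) + (5·13 − 15·16) + (15·(-7) − 10·13) + (10·6 − 3·(-7))| = 311, so the area is 155.5.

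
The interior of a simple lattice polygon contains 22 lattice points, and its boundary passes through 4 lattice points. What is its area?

23

Pick's theorem states A = I + B/2 − 1, so A = 22 + 4/2 − 1 = 23.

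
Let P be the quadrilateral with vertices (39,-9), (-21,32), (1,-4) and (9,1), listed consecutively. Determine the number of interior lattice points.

508

By the shoelace formula, twice the signed area is |(39·32 − (-21)·(-9)) + ((-21)·(-4) − 1·32) + (1·1 − 9·(-4)) + (9·(-9) − 39·1)| = 1028, so the area is 514.
Along each edge there are gcd(|Δx|,|Δy|)+1 lattice points, so counting each shared vertex once the boundary has gcd(60,41) + gcd(22,36) + gcd(8,5) + gcd(30,10) = 1+2+1+10 = 14.
By Pick's theorem A = I + B/2 − 1, so I = 514 − 14/2 + 1 = 508.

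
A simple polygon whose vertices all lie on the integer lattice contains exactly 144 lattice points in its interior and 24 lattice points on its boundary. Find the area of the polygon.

By Pick's theorem, A = I + B/2 − 1 = 144 + 24/2 − 1 = 155.

155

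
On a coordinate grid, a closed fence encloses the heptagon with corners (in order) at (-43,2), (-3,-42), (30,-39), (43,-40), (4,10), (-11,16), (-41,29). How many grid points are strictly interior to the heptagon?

The shoelace formula gives twice the area as |((-43)·(-42) − (-3)·2) + ((-3)·(-39) − 30·(-42)) + (30·(-40) − 43·(-39)) + (43·10 − 4·(-40)) + (4·16 − (-11)·10) + ((-11)·29 − (-41)·16) + ((-41)·2 − (-43)·29)| = 5932, so the area is 2966.
The number of boundary lattice points is Σ gcd(|Δx|,|Δy|) = gcd(40,44) + gcd(33,3) + gcd(13,1) + gcd(39,50) + gcd(15,6) + gcd(30,13) + gcd(2,27) = 4+3+1+1+3+1+1 = 14.
By Pick's theorem A = I + B/2 − 1, so I = 2966 − 14/2 + 1 = 2960.

2960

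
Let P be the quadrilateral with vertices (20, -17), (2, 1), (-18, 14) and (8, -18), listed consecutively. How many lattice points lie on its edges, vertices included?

22

The number of boundary lattice points is Σ gcd(|Δx|,|Δy|) = gcd(18,18) + gcd(20,13) + gcd(26,32) + gcd(12,1) = 18+1+2+1 = 22.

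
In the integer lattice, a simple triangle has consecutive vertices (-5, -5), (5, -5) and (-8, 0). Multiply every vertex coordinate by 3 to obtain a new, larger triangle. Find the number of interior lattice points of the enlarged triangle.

208

By the shoelace formula, twice the signed area is |((-5)·(-5) − 5·(-5)) + (5·0 − (-8)·(-5)) + ((-8)·(-5) − (-5)·0)| = 50, so the area is 25.
Along each edge there are gcd(|Δx|,|Δy|)+1 lattice points, so counting each shared vertex once the boundary has gcd(10,0) + gcd(13,5) + gcd(3,5) = 10+1+1 = 12.
Scaling by 3 multiplies the area by 3² = 9 (so the new area is 225) and multiplies the boundary lattice-point count by 3, giving 36.
By Pick's theorem, the interior count of the dilated polygon is 225 − 36/2 + 1 = 208.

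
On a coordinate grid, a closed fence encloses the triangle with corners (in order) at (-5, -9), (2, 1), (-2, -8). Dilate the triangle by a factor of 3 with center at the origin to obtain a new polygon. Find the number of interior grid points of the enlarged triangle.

100

Using the shoelace formula, 2A = |[(-5)·1 − 2·(-9)] + [2·(-8) − (-2)·1] + [(-2)·(-9) − (-5)·(-8)]| = 23, so the area is 11.5.
Along each edge there are gcd(|Δx|,|Δy|)+1 lattice points, so counting each shared vertex once the boundary has gcd(7,10) + gcd(4,9) + gcd(3,1) = 1+1+1 = 3.
Scaling by 3 multiplies the area by 3² = 9 (so the new area is 103.5) and multiplies the boundary lattice-point count by 3, giving 9.
By Pick's theorem, the interior count of the dilated polygon is 103.5 − 9/2 + 1 = 100.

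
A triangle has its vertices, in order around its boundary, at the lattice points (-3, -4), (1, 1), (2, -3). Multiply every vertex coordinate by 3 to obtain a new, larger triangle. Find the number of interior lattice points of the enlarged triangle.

The shoelace formula gives twice the area as |[(-3)·1 − 1·(-4)] + [1·(-3) − 2·1] + [2·(-4) − (-3)·(-3)]| = 21, so the area is 21/2.
Along each edge there are gcd(|Δx|,|Δy|)+1 lattice points, so counting each shared vertex once the boundary has gcd(4,5) + gcd(1,4) + gcd(5,1) = 1+1+1 = 3.
Scaling by 3 multiplies the area by 3² = 9 (so the new area is 94.5) and multiplies the boundary lattice-point count by 3, giving 9.
By Pick's theorem, the interior count of the dilated polygon is 94.5 − 9/2 + 1 = 91.

91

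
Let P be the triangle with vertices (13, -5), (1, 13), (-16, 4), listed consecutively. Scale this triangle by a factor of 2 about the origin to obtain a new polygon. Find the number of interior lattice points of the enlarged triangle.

821

By the shoelace formula, twice the signed area is |[13·13 − 1·(-5)] + [1·4 − (-16)·13] + [(-16)·(-5) − 13·4]| = 414, so the area is 207.
The number of boundary lattice points is Σ gcd(|Δx|,|Δy|) = gcd(12,18) + gcd(17,9) + gcd(29,9) = 6+1+1 = 8.
Scaling by 2 multiplies the area by 2² = 4 (so the new area is 828) and multiplies the boundary lattice-point count by 2, giving 16.
By Pick's theorem, the interior count of the dilated polygon is 828 − 16/2 + 1 = 821.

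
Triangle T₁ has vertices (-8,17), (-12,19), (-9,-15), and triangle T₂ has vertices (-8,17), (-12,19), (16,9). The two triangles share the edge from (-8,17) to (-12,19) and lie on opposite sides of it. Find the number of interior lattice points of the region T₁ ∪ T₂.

The union is the simple quadrilateral with vertices (-8,17), (-9,-15), (-12,19), (16,9) in order.
Using the shoelace formula, 2A = |[(-8)·(-15) − (-9)·17] + [(-9)·19 − (-12)·(-15)] + [(-12)·9 − 16·19] + [16·17 − (-8)·9]| = 146, so the area is 73.
Summing gcd(|Δx|,|Δy|) over the edges gives the boundary count: gcd(1,32) + gcd(3,34) + gcd(28,10) + gcd(24,8) = 1+1+2+8 = 12.
By Pick's theorem I = A − B/2 + 1 = 73 − 12/2 + 1 = 68.

68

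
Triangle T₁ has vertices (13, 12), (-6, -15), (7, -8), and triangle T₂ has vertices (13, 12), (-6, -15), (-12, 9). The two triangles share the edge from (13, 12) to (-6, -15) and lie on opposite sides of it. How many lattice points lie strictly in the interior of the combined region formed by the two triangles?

414

The union is the simple quadrilateral with vertices (13, 12), (7, -8), (-6, -15), (-12, 9) in order.
By the shoelace formula, twice the signed area is |(13·(-8) − 7·12) + (7·(-15) − (-6)·(-8)) + ((-6)·9 − (-12)·(-15)) + ((-12)·12 − 13·9)| = 836, so the area is 418.
The number of boundary lattice points is Σ gcd(|Δx|,|Δy|) = gcd(6,20) + gcd(13,7) + gcd(6,24) + gcd(25,3) = 2+1+6+1 = 10.
By Pick's theorem I = A − B/2 + 1 = 418 − 10/2 + 1 = 414.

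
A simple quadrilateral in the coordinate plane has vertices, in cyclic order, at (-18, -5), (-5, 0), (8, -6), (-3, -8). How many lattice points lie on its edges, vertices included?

6

The number of boundary lattice points is Σ gcd(|Δx|,|Δy|) = gcd(13,5) + gcd(13,6) + gcd(11,2) + gcd(15,3) = 1+1+1+3 = 6.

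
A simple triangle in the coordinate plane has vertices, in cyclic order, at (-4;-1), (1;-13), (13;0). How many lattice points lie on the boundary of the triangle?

The number of boundary lattice points is Σ gcd(|Δx|,|Δy|) = gcd(5,12) + gcd(12,13) + gcd(17,1) = 1+1+1 = 3.

3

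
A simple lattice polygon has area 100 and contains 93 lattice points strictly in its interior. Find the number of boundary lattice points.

Pick's theorem gives A = I + B/2 − 1, so B = 2(A − I + 1) = 2(100 − 93 + 1) = 16.

16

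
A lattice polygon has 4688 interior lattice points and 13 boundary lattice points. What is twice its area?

By Pick's theorem, A = I + B/2 − 1 = 4688 + 13/2 − 1 = 9387/2.
Hence 2A = 9387.

9387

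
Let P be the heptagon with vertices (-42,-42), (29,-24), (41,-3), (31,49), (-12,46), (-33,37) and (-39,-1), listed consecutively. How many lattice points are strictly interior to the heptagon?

5687

By the shoelace formula, twice the signed area is |((-42)·(-24) − 29·(-42)) + (29·(-3) − 41·(-24)) + (41·49 − 31·(-3)) + (31·46 − (-12)·49) + ((-12)·37 − (-33)·46) + ((-33)·(-1) − (-39)·37) + ((-39)·(-42) − (-42)·(-1))| = 11385, so the area is 11385/2.
The number of boundary lattice points is Σ gcd(|Δx|,|Δy|) = gcd(71,18) + gcd(12,21) + gcd(10,52) + gcd(43,3) + gcd(21,9) + gcd(6,38) + gcd(3,41) = 1+3+2+1+3+2+1 = 13.
Pick's theorem gives I = A − B/2 + 1 = 11385/2 − 13/2 + 1 = 5687.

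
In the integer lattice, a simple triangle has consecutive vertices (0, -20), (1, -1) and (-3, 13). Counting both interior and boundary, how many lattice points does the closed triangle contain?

Using the shoelace formula, 2A = |(0·(-1) − 1·(-20)) + (1·13 − (-3)·(-1)) + ((-3)·(-20) − 0·13)| = 90, so the area is 45.
The number of boundary lattice points is Σ gcd(|Δx|,|Δy|) = gcd(1,19) + gcd(4,14) + gcd(3,33) = 1+2+3 = 6.
Pick's theorem gives I = A − B/2 + 1 = 45 − 6/2 + 1 = 43, so the closed region contains I + B = 43 + 6 = 49 lattice points.

49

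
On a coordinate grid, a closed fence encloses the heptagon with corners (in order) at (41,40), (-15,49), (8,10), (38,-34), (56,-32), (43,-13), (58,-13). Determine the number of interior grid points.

By the shoelace formula, twice the signed area is |(41·49 − (-15)·40) + ((-15)·10 − 8·49) + (8·(-34) − 38·10) + (38·(-32) − 56·(-34)) + (56·(-13) − 43·(-32)) + (43·(-13) − 58·(-13)) + (58·40 − 41·(-13))| = 5799, so the area is 2899.5.
Summing gcd(|Δx|,|Δy|) over the edges gives the boundary count: gcd(56,9) + gcd(23,39) + gcd(30,44) + gcd(18,2) + gcd(13,19) + gcd(15,0) + gcd(17,53) = 1+1+2+2+1+15+1 = 23.
Pick's theorem gives I = A − B/2 + 1 = 2899.5 − 23/2 + 1 = 2889.

2889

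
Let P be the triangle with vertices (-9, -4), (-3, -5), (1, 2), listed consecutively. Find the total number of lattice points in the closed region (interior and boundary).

Using the shoelace formula, 2A = |[(-9)·(-5) − (-3)·(-4)] + [(-3)·2 − 1·(-5)] + [1·(-4) − (-9)·2]| = 46, so the area is 23.
The number of boundary lattice points is Σ gcd(|Δx|,|Δy|) = gcd(6,1) + gcd(4,7) + gcd(10,6) = 1+1+2 = 4.
Pick's theorem gives I = A − B/2 + 1 = 23 − 4/2 + 1 = 22, so the closed region contains I + B = 22 + 4 = 26 lattice points.

26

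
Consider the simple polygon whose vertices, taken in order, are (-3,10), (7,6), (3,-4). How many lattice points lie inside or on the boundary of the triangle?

The shoelace formula gives twice the area as |((-3)·6 − 7·10) + (7·(-4) − 3·6) + (3·10 − (-3)·(-4))| = 116, so the area is 58.
The number of boundary lattice points is Σ gcd(|Δx|,|Δy|) = gcd(10,4) + gcd(4,10) + gcd(6,14) = 2+2+2 = 6.
Pick's theorem gives I = A − B/2 + 1 = 58 − 6/2 + 1 = 56, so the closed region contains I + B = 56 + 6 = 62 lattice points.

62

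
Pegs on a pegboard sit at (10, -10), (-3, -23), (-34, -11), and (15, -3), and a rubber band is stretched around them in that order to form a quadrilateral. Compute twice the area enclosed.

862

Using the shoelace formula, 2A = |[10·(-23) − (-3)·(-10)] + [(-3)·(-11) − (-34)·(-23)] + [(-34)·(-3) − 15·(-11)] + [15·(-10) − 10·(-3)]| = 862, so the area is 431.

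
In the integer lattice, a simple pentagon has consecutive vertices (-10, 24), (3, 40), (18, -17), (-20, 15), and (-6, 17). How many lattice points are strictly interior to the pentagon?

By the shoelace formula, twice the signed area is |[(-10)·40 − 3·24] + [3·(-17) − 18·40] + [18·15 − (-20)·(-17)] + [(-20)·17 − (-6)·15] + [(-6)·24 − (-10)·17]| = 1537, so the area is 768.5.
Summing gcd(|Δx|,|Δy|) over the edges gives the boundary count: gcd(13,16) + gcd(15,57) + gcd(38,32) + gcd(14,2) + gcd(4,7) = 1+3+2+2+1 = 9.
By Pick's theorem A = I + B/2 − 1, so I = 768.5 − 9/2 + 1 = 765.

765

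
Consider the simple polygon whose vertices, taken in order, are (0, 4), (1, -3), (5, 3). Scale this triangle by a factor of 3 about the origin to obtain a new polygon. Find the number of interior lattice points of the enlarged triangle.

148

By the shoelace formula, twice the signed area is |(0·(-3) − 1·4) + (1·3 − 5·(-3)) + (5·4 − 0·3)| = 34, so the area is 17.
The number of boundary lattice points is Σ gcd(|Δx|,|Δy|) = gcd(1,7) + gcd(4,6) + gcd(5,1) = 1+2+1 = 4.
Scaling by 3 multiplies the area by 3² = 9 (so the new area is 153) and multiplies the boundary lattice-point count by 3, giving 12.
By Pick's theorem, the interior count of the dilated polygon is 153 − 12/2 + 1 = 148.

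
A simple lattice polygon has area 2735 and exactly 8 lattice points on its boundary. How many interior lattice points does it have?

2732

Pick's theorem A = I + B/2 − 1 rearranges to I = A − B/2 + 1 = 2735 − 8/2 + 1 = 2732.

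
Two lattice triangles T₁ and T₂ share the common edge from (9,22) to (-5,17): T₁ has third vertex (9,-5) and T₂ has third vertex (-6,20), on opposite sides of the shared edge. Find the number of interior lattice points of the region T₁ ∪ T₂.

198

The union is the simple quadrilateral with vertices (9,22), (9,-5), (-5,17), (-6,20) in order.
By the shoelace formula, twice the signed area is |[9·(-5) − 9·22] + [9·17 − (-5)·(-5)] + [(-5)·20 − (-6)·17] + [(-6)·22 − 9·20]| = 425, so the area is 212.5.
The number of boundary lattice points is Σ gcd(|Δx|,|Δy|) = gcd(0,27) + gcd(14,22) + gcd(1,3) + gcd(15,2) = 27+2+1+1 = 31.
By Pick's theorem I = A − B/2 + 1 = 212.5 − 31/2 + 1 = 198.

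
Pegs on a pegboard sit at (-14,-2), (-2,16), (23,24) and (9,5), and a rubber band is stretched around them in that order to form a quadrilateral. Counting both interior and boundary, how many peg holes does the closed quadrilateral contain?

352

Using the shoelace formula, 2A = |[(-14)·16 − (-2)·(-2)] + [(-2)·24 − 23·16] + [23·5 − 9·24] + [9·(-2) − (-14)·5]| = 693, so the area is 346.5.
Along each edge there are gcd(|Δx|,|Δy|)+1 lattice points, so counting each shared vertex once the boundary has gcd(12,18) + gcd(25,8) + gcd(14,19) + gcd(23,7) = 6+1+1+1 = 9.
Pick's theorem gives I = A − B/2 + 1 = 346.5 − 9/2 + 1 = 343, so the closed region contains I + B = 343 + 9 = 352 lattice points.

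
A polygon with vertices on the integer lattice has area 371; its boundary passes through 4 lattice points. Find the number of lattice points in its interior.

Pick's theorem A = I + B/2 − 1 rearranges to I = A − B/2 + 1 = 371 − 4/2 + 1 = 370.

370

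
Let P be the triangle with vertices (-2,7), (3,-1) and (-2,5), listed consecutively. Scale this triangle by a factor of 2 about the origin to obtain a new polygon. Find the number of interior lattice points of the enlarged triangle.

17

Using the shoelace formula, 2A = |[(-2)·(-1) − 3·7] + [3·5 − (-2)·(-1)] + [(-2)·7 − (-2)·5]| = 10, so the area is 5.
Summing gcd(|Δx|,|Δy|) over the edges gives the boundary count: gcd(5,8) + gcd(5,6) + gcd(0,2) = 1+1+2 = 4.
Scaling by 2 multiplies the area by 2² = 4 (so the new area is 20) and multiplies the boundary lattice-point count by 2, giving 8.
By Pick's theorem, the interior count of the dilated polygon is 20 − 8/2 + 1 = 17.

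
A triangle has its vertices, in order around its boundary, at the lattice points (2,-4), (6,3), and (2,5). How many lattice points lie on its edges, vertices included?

12

Along each edge there are gcd(|Δx|,|Δy|)+1 lattice points, so counting each shared vertex once the boundary has gcd(4,7) + gcd(4,2) + gcd(0,9) = 1+2+9 = 12.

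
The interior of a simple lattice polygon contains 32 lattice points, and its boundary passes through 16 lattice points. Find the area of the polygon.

By Pick's theorem, A = I + B/2 − 1 = 32 + 16/2 − 1 = 39.

39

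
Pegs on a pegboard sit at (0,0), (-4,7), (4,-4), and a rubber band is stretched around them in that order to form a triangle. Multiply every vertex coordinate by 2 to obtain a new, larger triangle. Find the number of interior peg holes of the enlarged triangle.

By the shoelace formula, twice the signed area is |(0·7 − (-4)·0) + ((-4)·(-4) − 4·7) + (4·0 − 0·(-4))| = 12, so the area is 6.
The number of boundary lattice points is Σ gcd(|Δx|,|Δy|) = gcd(4,7) + gcd(8,11) + gcd(4,4) = 1+1+4 = 6.
Scaling by 2 multiplies the area by 2² = 4 (so the new area is 24) and multiplies the boundary lattice-point count by 2, giving 12.
By Pick's theorem, the interior count of the dilated polygon is 24 − 12/2 + 1 = 19.

19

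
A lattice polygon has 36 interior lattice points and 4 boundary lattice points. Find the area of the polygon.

37

Pick's theorem states A = I + B/2 − 1, so A = 36 + 4/2 − 1 = 37.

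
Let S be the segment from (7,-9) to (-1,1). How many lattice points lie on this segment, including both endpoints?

3

The number of lattice points on a segment between lattice points is gcd(|Δx|,|Δy|) + 1 = gcd(8,10) + 1 = 2 + 1 = 3.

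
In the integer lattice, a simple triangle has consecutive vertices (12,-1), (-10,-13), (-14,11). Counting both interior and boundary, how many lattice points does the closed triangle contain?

293

Using the shoelace formula, 2A = |[12·(-13) − (-10)·(-1)] + [(-10)·11 − (-14)·(-13)] + [(-14)·(-1) − 12·11]| = 576, so the area is 288.
Summing gcd(|Δx|,|Δy|) over the edges gives the boundary count: gcd(22,12) + gcd(4,24) + gcd(26,12) = 2+4+2 = 8.
Pick's theorem gives I = A − B/2 + 1 = 288 − 8/2 + 1 = 285, so the closed region contains I + B = 285 + 8 = 293 lattice points.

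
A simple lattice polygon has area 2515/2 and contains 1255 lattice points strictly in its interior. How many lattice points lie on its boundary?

7

Pick's theorem gives A = I + B/2 − 1, so B = 2(A − I + 1) = 2(2515/2 − 1255 + 1) = 7.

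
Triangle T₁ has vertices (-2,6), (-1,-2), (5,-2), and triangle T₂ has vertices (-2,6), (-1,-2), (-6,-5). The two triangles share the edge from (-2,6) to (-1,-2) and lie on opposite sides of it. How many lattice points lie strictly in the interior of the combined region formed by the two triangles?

The union is the simple quadrilateral with vertices (-2,6), (5,-2), (-1,-2), (-6,-5) in order.
The shoelace formula gives twice the area as |[(-2)·(-2) − 5·6] + [5·(-2) − (-1)·(-2)] + [(-1)·(-5) − (-6)·(-2)] + [(-6)·6 − (-2)·(-5)]| = 91, so the area is 91/2.
Summing gcd(|Δx|,|Δy|) over the edges gives the boundary count: gcd(7,8) + gcd(6,0) + gcd(5,3) + gcd(4,11) = 1+6+1+1 = 9.
By Pick's theorem I = A − B/2 + 1 = 91/2 − 9/2 + 1 = 42.

42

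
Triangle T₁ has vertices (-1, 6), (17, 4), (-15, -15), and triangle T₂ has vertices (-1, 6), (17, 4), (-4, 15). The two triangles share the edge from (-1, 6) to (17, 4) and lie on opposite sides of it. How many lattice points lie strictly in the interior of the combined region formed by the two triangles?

The union is the simple quadrilateral with vertices (-1, 6), (-15, -15), (17, 4), (-4, 15) in order.
Using the shoelace formula, 2A = |[(-1)·(-15) − (-15)·6] + [(-15)·4 − 17·(-15)] + [17·15 − (-4)·4] + [(-4)·6 − (-1)·15]| = 562, so the area is 281.
The number of boundary lattice points is Σ gcd(|Δx|,|Δy|) = gcd(14,21) + gcd(32,19) + gcd(21,11) + gcd(3,9) = 7+1+1+3 = 12.
By Pick's theorem I = A − B/2 + 1 = 281 − 12/2 + 1 = 276.

276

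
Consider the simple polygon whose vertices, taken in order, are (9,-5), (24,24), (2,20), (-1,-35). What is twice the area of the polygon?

1038

The shoelace formula gives twice the area as |(9·24 − 24·(-5)) + (24·20 − 2·24) + (2·(-35) − (-1)·20) + ((-1)·(-5) − 9·(-35))| = 1038, so the area is 519.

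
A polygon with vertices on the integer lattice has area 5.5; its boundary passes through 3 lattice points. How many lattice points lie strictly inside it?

5

Pick's theorem A = I + B/2 − 1 rearranges to I = A − B/2 + 1 = 5.5 − 3/2 + 1 = 5.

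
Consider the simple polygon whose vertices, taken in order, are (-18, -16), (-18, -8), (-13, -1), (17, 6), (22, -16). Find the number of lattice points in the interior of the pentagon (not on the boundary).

The shoelace formula gives twice the area as |((-18)·(-8) − (-18)·(-16)) + ((-18)·(-1) − (-13)·(-8)) + ((-13)·6 − 17·(-1)) + (17·(-16) − 22·6) + (22·(-16) − (-18)·(-16))| = 1335, so the area is 667.5.
The number of boundary lattice points is Σ gcd(|Δx|,|Δy|) = gcd(0,8) + gcd(5,7) + gcd(30,7) + gcd(5,22) + gcd(40,0) = 8+1+1+1+40 = 51.
By Pick's theorem A = I + B/2 − 1, so I = 667.5 − 51/2 + 1 = 643.

643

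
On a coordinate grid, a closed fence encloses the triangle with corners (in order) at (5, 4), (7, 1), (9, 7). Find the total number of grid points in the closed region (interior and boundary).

12

By the shoelace formula, twice the signed area is |[5·1 − 7·4] + [7·7 − 9·1] + [9·4 − 5·7]| = 18, so the area is 9.
Summing gcd(|Δx|,|Δy|) over the edges gives the boundary count: gcd(2,3) + gcd(2,6) + gcd(4,3) = 1+2+1 = 4.
Pick's theorem gives I = A − B/2 + 1 = 9 − 4/2 + 1 = 8, so the closed region contains I + B = 8 + 4 = 12 lattice points.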